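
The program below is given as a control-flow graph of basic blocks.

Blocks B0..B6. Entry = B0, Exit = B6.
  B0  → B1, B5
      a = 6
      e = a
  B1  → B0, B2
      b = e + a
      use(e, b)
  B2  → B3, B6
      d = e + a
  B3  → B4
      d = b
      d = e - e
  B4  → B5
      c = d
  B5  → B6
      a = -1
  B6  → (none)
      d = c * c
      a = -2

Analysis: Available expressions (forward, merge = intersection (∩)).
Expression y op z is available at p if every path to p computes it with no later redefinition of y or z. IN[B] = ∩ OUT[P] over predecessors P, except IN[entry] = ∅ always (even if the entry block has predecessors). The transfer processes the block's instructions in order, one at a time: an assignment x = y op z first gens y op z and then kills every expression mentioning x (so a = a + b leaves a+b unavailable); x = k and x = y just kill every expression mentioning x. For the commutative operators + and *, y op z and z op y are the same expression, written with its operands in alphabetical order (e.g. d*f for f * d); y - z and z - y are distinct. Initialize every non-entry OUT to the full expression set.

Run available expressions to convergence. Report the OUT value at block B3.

Fixpoint table:
  B0:   IN={}   OUT={}
  B1:   IN={}   OUT={a+e}
  B2:   IN={a+e}   OUT={a+e}
  B3:   IN={a+e}   OUT={a+e, e-e}
  B4:   IN={a+e, e-e}   OUT={a+e, e-e}
  B5:   IN={}   OUT={}
  B6:   IN={}   OUT={c*c}

Merge at B3: IN[B3] = OUT[B2] = {a+e}
Applying B3's transfer function to that IN value gives OUT[B3] (row B3 above).

Answer: {a+e, e-e}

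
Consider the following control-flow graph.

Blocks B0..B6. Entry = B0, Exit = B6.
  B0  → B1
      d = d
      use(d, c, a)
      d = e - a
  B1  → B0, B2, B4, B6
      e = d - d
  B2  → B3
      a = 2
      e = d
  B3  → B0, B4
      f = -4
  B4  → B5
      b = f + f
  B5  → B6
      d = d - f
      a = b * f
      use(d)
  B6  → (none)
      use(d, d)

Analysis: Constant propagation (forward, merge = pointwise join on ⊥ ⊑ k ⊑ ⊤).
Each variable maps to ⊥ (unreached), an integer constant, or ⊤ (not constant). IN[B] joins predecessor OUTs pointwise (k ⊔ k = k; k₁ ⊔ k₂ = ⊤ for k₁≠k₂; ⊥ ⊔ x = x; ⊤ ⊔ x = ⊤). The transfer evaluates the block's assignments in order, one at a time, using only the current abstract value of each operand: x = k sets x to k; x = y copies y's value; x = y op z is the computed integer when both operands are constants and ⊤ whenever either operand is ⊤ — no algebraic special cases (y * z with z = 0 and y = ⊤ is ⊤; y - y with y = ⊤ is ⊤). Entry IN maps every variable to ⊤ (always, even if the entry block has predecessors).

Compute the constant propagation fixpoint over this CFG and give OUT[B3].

Answer: {a: 2, b: ⊤, c: ⊤, d: ⊤, e: ⊤, f: -4}

Derivation:
Per-block solution:
  B0: | IN=(all ⊤) | OUT=(all ⊤)
  B1: | IN=(all ⊤) | OUT=(all ⊤)
  B2: | IN=(all ⊤) | OUT={a:2; rest ⊤}
  B3: | IN={a:2; rest ⊤} | OUT={a:2, f:-4; rest ⊤}
  B4: | IN=(all ⊤) | OUT=(all ⊤)
  B5: | IN=(all ⊤) | OUT=(all ⊤)
  B6: | IN=(all ⊤) | OUT=(all ⊤)

Merge at B3: IN[B3] = OUT[B2] = {a: 2, b: ⊤, c: ⊤, d: ⊤, e: ⊤, f: ⊤}
Applying B3's transfer function to that IN value gives OUT[B3] (row B3 above).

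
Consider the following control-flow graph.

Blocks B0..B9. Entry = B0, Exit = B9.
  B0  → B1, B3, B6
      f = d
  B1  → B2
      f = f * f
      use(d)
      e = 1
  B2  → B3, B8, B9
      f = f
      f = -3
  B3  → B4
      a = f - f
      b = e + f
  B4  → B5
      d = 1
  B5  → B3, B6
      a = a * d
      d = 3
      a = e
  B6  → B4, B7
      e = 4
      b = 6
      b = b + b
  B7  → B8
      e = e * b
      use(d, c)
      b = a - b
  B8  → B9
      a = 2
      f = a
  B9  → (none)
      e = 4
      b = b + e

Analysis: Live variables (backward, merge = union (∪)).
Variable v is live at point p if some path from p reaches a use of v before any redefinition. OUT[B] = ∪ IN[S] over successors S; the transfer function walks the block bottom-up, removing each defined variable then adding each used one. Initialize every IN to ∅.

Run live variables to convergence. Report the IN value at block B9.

Fixpoint table:
  B0: | IN={a, b, c, d, e} | OUT={a, b, c, d, e, f}
  B1: | IN={b, c, d, f} | OUT={b, c, e, f}
  B2: | IN={b, c, e, f} | OUT={b, c, e, f}
  B3: | IN={c, e, f} | OUT={a, c, e, f}
  B4: | IN={a, c, e, f} | OUT={a, c, d, e, f}
  B5: | IN={a, c, d, e, f} | OUT={a, c, d, e, f}
  B6: | IN={a, c, d, f} | OUT={a, b, c, d, e, f}
  B7: | IN={a, b, c, d, e} | OUT={b}
  B8: | IN={b} | OUT={b}
  B9: | IN={b} | OUT={}

B9 is the boundary node: OUT[B9] = {}
Applying B9's transfer function to that OUT value gives IN[B9] (row B9 above).

Answer: {b}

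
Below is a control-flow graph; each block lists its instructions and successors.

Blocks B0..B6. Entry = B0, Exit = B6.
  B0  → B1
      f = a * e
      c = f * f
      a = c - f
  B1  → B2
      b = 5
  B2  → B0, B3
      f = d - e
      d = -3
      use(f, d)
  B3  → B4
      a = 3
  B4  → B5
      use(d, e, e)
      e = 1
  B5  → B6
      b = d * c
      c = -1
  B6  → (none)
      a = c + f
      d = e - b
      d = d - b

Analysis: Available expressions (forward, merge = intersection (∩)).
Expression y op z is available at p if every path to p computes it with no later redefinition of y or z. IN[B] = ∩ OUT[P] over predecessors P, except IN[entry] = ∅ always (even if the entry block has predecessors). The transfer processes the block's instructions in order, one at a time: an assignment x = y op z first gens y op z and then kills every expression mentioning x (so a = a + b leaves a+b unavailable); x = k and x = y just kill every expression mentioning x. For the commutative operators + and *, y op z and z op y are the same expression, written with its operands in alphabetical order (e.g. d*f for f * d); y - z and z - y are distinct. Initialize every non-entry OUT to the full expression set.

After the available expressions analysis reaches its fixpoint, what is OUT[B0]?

Answer: {c-f, f*f}

Working:
Per-block solution:
  B0:   IN={}   OUT={c-f, f*f}
  B1:   IN={c-f, f*f}   OUT={c-f, f*f}
  B2:   IN={c-f, f*f}   OUT={}
  B3:   IN={}   OUT={}
  B4:   IN={}   OUT={}
  B5:   IN={}   OUT={}
  B6:   IN={}   OUT={c+f, e-b}

Merge at B0 (entry node, so the boundary value {} is joined with the incoming edge(s)): IN[B0] = {} ∩ OUT[B2] = {}
Applying B0's transfer function to that IN value gives OUT[B0] (row B0 above).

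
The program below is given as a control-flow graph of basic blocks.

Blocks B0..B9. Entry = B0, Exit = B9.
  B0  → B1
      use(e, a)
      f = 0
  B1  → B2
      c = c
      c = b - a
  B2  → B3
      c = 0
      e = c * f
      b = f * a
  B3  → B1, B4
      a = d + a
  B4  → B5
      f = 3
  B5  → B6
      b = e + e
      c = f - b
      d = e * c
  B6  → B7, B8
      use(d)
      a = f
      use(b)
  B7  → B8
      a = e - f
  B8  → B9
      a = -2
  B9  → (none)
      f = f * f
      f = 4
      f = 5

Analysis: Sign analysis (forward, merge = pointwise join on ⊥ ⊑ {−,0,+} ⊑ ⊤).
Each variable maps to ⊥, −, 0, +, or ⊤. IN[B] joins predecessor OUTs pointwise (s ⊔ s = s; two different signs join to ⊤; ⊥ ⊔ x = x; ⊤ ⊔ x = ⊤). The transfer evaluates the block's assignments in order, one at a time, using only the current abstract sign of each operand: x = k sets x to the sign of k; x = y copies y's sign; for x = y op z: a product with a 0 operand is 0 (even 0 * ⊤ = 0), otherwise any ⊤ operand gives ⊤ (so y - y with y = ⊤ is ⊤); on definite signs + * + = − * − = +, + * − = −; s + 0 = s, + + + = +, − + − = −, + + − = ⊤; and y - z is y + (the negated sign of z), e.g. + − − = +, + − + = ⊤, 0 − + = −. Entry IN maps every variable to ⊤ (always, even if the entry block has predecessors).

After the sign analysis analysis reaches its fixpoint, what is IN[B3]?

Answer: {a: ⊤, b: 0, c: 0, d: ⊤, e: 0, f: 0}

Derivation:
Fixpoint table:
  B0:  IN=(all ⊤)  OUT={f:0; rest ⊤}
  B1:  IN={f:0; rest ⊤}  OUT={f:0; rest ⊤}
  B2:  IN={f:0; rest ⊤}  OUT={b:0, c:0, e:0, f:0; rest ⊤}
  B3:  IN={b:0, c:0, e:0, f:0; rest ⊤}  OUT={b:0, c:0, e:0, f:0; rest ⊤}
  B4:  IN={b:0, c:0, e:0, f:0; rest ⊤}  OUT={b:0, c:0, e:0, f:+; rest ⊤}
  B5:  IN={b:0, c:0, e:0, f:+; rest ⊤}  OUT={b:0, c:+, d:0, e:0, f:+; rest ⊤}
  B6:  IN={b:0, c:+, d:0, e:0, f:+; rest ⊤}  OUT={a:+, b:0, c:+, d:0, e:0, f:+; rest ⊤}
  B7:  IN={a:+, b:0, c:+, d:0, e:0, f:+; rest ⊤}  OUT={a:-, b:0, c:+, d:0, e:0, f:+; rest ⊤}
  B8:  IN={b:0, c:+, d:0, e:0, f:+; rest ⊤}  OUT={a:-, b:0, c:+, d:0, e:0, f:+; rest ⊤}
  B9:  IN={a:-, b:0, c:+, d:0, e:0, f:+; rest ⊤}  OUT={a:-, b:0, c:+, d:0, e:0, f:+; rest ⊤}

Merge at B3: IN[B3] = OUT[B2] = {a: ⊤, b: 0, c: 0, d: ⊤, e: 0, f: 0}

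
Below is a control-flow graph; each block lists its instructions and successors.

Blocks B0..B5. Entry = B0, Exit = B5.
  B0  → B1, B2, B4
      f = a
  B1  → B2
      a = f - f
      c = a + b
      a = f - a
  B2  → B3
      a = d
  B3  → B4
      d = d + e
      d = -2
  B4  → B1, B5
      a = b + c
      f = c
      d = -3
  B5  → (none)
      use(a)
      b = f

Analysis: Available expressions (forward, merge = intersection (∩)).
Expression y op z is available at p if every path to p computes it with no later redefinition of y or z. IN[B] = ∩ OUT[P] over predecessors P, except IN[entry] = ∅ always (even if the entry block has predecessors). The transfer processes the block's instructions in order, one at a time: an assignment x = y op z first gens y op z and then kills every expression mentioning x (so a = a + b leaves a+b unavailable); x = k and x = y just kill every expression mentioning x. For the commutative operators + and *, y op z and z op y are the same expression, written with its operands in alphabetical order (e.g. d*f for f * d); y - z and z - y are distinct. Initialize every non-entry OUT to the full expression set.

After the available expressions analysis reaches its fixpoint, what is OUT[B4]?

Converged values:
  B0:   IN={}   OUT={}
  B1:   IN={}   OUT={f-f}
  B2:   IN={}   OUT={}
  B3:   IN={}   OUT={}
  B4:   IN={}   OUT={b+c}
  B5:   IN={b+c}   OUT={}

Merge at B4: IN[B4] = OUT[B0] ∩ OUT[B3] = {}
Applying B4's transfer function to that IN value gives OUT[B4] (row B4 above).

Answer: {b+c}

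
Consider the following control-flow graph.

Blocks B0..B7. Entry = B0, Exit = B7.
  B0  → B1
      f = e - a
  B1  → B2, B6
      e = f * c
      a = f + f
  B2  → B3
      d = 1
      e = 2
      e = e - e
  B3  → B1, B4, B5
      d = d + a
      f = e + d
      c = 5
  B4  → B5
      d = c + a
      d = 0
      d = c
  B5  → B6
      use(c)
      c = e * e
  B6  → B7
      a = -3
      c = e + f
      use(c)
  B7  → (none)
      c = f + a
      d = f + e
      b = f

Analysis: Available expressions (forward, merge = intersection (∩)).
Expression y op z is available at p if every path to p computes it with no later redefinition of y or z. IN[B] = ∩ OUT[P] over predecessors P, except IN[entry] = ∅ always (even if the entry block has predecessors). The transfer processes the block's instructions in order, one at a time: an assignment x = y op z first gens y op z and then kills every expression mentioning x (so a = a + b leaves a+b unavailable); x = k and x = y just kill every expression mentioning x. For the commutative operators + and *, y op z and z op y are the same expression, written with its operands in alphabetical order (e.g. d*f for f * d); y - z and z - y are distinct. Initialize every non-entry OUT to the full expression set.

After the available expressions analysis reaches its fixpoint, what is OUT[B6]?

Answer: {e+f}

Working:
Fixpoint table:
  B0:  IN={}  OUT={e-a}
  B1:  IN={}  OUT={c*f, f+f}
  B2:  IN={c*f, f+f}  OUT={c*f, f+f}
  B3:  IN={c*f, f+f}  OUT={d+e}
  B4:  IN={d+e}  OUT={a+c}
  B5:  IN={}  OUT={e*e}
  B6:  IN={}  OUT={e+f}
  B7:  IN={e+f}  OUT={a+f, e+f}

Merge at B6: IN[B6] = OUT[B1] ∩ OUT[B5] = {}
Applying B6's transfer function to that IN value gives OUT[B6] (row B6 above).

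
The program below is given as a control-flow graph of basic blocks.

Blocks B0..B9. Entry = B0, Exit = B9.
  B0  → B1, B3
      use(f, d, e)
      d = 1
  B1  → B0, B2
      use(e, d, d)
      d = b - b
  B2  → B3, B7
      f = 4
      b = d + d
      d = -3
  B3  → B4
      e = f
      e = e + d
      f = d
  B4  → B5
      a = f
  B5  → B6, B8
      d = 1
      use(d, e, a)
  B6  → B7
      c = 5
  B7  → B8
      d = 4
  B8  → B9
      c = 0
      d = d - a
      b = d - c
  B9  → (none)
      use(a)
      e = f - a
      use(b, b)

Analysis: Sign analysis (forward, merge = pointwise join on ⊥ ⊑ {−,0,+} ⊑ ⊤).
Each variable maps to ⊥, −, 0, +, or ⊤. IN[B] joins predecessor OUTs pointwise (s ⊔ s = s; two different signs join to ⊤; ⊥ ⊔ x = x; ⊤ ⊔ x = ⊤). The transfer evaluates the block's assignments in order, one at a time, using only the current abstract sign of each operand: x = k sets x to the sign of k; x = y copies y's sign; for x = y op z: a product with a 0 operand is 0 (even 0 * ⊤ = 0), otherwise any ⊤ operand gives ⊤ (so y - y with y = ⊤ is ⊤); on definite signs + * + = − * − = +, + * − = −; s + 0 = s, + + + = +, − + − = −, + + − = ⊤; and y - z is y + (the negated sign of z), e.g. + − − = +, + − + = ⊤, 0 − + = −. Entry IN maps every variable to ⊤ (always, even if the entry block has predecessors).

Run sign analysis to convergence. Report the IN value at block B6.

Converged values:
  B0:  IN=(all ⊤)  OUT={d:+; rest ⊤}
  B1:  IN={d:+; rest ⊤}  OUT=(all ⊤)
  B2:  IN=(all ⊤)  OUT={d:-, f:+; rest ⊤}
  B3:  IN=(all ⊤)  OUT=(all ⊤)
  B4:  IN=(all ⊤)  OUT=(all ⊤)
  B5:  IN=(all ⊤)  OUT={d:+; rest ⊤}
  B6:  IN={d:+; rest ⊤}  OUT={c:+, d:+; rest ⊤}
  B7:  IN=(all ⊤)  OUT={d:+; rest ⊤}
  B8:  IN={d:+; rest ⊤}  OUT={c:0; rest ⊤}
  B9:  IN={c:0; rest ⊤}  OUT={c:0; rest ⊤}

Merge at B6: IN[B6] = OUT[B5] = {a: ⊤, b: ⊤, c: ⊤, d: +, e: ⊤, f: ⊤}

Answer: {a: ⊤, b: ⊤, c: ⊤, d: +, e: ⊤, f: ⊤}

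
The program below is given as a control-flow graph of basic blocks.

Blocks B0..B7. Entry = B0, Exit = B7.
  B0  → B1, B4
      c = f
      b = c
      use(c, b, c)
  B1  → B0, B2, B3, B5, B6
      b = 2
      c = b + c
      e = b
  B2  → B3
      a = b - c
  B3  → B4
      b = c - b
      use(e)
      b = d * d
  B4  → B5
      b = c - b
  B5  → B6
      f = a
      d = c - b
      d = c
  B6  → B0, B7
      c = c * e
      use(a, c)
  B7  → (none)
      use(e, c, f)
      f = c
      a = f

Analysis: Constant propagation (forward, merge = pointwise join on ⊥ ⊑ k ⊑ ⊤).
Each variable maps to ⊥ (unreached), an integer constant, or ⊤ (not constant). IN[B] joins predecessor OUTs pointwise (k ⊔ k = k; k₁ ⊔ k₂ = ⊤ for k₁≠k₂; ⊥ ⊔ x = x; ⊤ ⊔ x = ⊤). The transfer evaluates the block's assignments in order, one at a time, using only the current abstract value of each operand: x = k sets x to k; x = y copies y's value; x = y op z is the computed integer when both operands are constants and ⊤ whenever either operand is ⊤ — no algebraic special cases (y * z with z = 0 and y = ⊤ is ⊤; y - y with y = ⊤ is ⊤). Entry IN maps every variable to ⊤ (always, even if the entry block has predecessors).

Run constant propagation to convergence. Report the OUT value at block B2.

Per-block solution:
  B0: | IN=(all ⊤) | OUT=(all ⊤)
  B1: | IN=(all ⊤) | OUT={b:2, e:2; rest ⊤}
  B2: | IN={b:2, e:2; rest ⊤} | OUT={b:2, e:2; rest ⊤}
  B3: | IN={b:2, e:2; rest ⊤} | OUT={e:2; rest ⊤}
  B4: | IN=(all ⊤) | OUT=(all ⊤)
  B5: | IN=(all ⊤) | OUT=(all ⊤)
  B6: | IN=(all ⊤) | OUT=(all ⊤)
  B7: | IN=(all ⊤) | OUT=(all ⊤)

Merge at B2: IN[B2] = OUT[B1] = {a: ⊤, b: 2, c: ⊤, d: ⊤, e: 2, f: ⊤}
Applying B2's transfer function to that IN value gives OUT[B2] (row B2 above).

Answer: {a: ⊤, b: 2, c: ⊤, d: ⊤, e: 2, f: ⊤}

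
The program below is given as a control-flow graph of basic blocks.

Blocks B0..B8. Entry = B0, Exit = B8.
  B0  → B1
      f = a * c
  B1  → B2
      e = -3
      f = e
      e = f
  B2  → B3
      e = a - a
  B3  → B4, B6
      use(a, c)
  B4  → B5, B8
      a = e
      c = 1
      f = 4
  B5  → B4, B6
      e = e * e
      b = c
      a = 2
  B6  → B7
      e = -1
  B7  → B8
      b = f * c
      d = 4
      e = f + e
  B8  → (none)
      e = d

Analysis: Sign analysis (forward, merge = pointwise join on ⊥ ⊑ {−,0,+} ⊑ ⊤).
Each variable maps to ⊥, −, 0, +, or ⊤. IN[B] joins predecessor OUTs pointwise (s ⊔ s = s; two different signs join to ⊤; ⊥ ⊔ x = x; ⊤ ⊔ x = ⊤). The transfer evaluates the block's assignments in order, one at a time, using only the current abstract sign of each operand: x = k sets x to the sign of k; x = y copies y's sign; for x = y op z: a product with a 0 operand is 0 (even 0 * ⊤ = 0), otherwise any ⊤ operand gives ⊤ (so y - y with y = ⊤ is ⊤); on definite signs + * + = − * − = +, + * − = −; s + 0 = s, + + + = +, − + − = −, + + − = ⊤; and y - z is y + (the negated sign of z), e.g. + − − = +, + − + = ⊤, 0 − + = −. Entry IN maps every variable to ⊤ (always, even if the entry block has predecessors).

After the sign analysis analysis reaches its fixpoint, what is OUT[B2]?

Answer: {a: ⊤, b: ⊤, c: ⊤, d: ⊤, e: ⊤, f: -}

Derivation:
Fixpoint table:
  B0: | IN=(all ⊤) | OUT=(all ⊤)
  B1: | IN=(all ⊤) | OUT={e:-, f:-; rest ⊤}
  B2: | IN={e:-, f:-; rest ⊤} | OUT={f:-; rest ⊤}
  B3: | IN={f:-; rest ⊤} | OUT={f:-; rest ⊤}
  B4: | IN=(all ⊤) | OUT={c:+, f:+; rest ⊤}
  B5: | IN={c:+, f:+; rest ⊤} | OUT={a:+, b:+, c:+, f:+; rest ⊤}
  B6: | IN=(all ⊤) | OUT={e:-; rest ⊤}
  B7: | IN={e:-; rest ⊤} | OUT={d:+; rest ⊤}
  B8: | IN=(all ⊤) | OUT=(all ⊤)

Merge at B2: IN[B2] = OUT[B1] = {a: ⊤, b: ⊤, c: ⊤, d: ⊤, e: -, f: -}
Applying B2's transfer function to that IN value gives OUT[B2] (row B2 above).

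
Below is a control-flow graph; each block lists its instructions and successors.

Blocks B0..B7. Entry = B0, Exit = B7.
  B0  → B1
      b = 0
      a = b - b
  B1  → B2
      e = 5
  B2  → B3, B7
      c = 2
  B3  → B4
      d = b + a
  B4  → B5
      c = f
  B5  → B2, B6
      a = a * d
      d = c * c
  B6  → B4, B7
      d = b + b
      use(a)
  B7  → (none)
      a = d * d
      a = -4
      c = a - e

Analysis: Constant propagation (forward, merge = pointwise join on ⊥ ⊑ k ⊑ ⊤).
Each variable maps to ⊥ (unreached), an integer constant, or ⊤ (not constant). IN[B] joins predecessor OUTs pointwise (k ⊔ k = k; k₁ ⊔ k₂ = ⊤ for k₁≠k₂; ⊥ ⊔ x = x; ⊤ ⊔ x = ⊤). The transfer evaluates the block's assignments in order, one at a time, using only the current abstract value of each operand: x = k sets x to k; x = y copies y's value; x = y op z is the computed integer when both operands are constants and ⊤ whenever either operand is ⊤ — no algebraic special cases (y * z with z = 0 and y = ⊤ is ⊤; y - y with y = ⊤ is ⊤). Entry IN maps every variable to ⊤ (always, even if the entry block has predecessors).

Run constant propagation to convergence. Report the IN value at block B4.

Fixpoint table:
  B0: | IN=(all ⊤) | OUT={a:0, b:0; rest ⊤}
  B1: | IN={a:0, b:0; rest ⊤} | OUT={a:0, b:0, e:5; rest ⊤}
  B2: | IN={a:0, b:0, e:5; rest ⊤} | OUT={a:0, b:0, c:2, e:5; rest ⊤}
  B3: | IN={a:0, b:0, c:2, e:5; rest ⊤} | OUT={a:0, b:0, c:2, d:0, e:5; rest ⊤}
  B4: | IN={a:0, b:0, d:0, e:5; rest ⊤} | OUT={a:0, b:0, d:0, e:5; rest ⊤}
  B5: | IN={a:0, b:0, d:0, e:5; rest ⊤} | OUT={a:0, b:0, e:5; rest ⊤}
  B6: | IN={a:0, b:0, e:5; rest ⊤} | OUT={a:0, b:0, d:0, e:5; rest ⊤}
  B7: | IN={a:0, b:0, e:5; rest ⊤} | OUT={a:-4, b:0, c:-9, e:5; rest ⊤}

Merge at B4: IN[B4] = OUT[B3] ⊔ OUT[B6] = {a: 0, b: 0, c: ⊤, d: 0, e: 5, f: ⊤}

Answer: {a: 0, b: 0, c: ⊤, d: 0, e: 5, f: ⊤}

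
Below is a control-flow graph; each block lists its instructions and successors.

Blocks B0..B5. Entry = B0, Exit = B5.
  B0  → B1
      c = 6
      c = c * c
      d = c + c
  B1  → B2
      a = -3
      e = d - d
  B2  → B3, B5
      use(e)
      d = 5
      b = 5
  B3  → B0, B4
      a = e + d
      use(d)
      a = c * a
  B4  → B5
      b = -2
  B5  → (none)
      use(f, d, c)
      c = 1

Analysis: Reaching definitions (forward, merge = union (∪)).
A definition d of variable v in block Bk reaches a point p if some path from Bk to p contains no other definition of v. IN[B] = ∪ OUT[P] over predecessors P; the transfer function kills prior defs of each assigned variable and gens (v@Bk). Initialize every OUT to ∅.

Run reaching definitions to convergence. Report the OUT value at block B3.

Fixpoint table:
  B0:   IN={a@B3, b@B2, c@B0, d@B2, e@B1}   OUT={a@B3, b@B2, c@B0, d@B0, e@B1}
  B1:   IN={a@B3, b@B2, c@B0, d@B0, e@B1}   OUT={a@B1, b@B2, c@B0, d@B0, e@B1}
  B2:   IN={a@B1, b@B2, c@B0, d@B0, e@B1}   OUT={a@B1, b@B2, c@B0, d@B2, e@B1}
  B3:   IN={a@B1, b@B2, c@B0, d@B2, e@B1}   OUT={a@B3, b@B2, c@B0, d@B2, e@B1}
  B4:   IN={a@B3, b@B2, c@B0, d@B2, e@B1}   OUT={a@B3, b@B4, c@B0, d@B2, e@B1}
  B5:   IN={a@B1, a@B3, b@B2, b@B4, c@B0, d@B2, e@B1}   OUT={a@B1, a@B3, b@B2, b@B4, c@B5, d@B2, e@B1}

Merge at B3: IN[B3] = OUT[B2] = {a@B1, b@B2, c@B0, d@B2, e@B1}
Applying B3's transfer function to that IN value gives OUT[B3] (row B3 above).

Answer: {a@B3, b@B2, c@B0, d@B2, e@B1}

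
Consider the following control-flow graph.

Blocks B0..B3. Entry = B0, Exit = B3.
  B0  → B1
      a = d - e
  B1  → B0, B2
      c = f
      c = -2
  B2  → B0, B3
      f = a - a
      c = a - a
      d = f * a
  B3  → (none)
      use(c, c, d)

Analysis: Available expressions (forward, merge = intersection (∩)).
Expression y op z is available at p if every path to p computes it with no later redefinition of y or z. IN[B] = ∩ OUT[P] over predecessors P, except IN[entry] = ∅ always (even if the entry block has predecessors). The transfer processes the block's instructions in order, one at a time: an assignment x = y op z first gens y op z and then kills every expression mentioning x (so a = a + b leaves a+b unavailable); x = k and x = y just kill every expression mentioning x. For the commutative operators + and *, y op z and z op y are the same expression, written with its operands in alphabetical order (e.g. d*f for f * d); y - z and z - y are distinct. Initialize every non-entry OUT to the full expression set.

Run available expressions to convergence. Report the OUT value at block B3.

Fixpoint table:
  B0:   IN={}   OUT={d-e}
  B1:   IN={d-e}   OUT={d-e}
  B2:   IN={d-e}   OUT={a*f, a-a}
  B3:   IN={a*f, a-a}   OUT={a*f, a-a}

Merge at B3: IN[B3] = OUT[B2] = {a*f, a-a}
Applying B3's transfer function to that IN value gives OUT[B3] (row B3 above).

Answer: {a*f, a-a}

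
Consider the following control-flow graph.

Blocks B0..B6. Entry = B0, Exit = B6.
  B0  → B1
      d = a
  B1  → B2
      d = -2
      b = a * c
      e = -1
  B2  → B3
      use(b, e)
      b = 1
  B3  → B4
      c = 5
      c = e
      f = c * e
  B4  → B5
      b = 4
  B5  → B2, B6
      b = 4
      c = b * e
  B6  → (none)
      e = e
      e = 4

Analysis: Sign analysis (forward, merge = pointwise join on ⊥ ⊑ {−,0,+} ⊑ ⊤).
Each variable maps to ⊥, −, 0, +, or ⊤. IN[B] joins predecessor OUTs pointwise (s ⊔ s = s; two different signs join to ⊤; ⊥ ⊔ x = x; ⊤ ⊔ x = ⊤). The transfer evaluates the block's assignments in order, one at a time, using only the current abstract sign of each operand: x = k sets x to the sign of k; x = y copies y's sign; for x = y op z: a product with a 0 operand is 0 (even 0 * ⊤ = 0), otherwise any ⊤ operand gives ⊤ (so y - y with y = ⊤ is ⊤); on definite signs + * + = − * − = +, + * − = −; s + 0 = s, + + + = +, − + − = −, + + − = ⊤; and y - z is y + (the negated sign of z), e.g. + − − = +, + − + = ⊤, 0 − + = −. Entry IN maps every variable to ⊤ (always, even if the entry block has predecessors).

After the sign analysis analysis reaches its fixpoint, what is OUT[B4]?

Per-block solution:
  B0:  IN=(all ⊤)  OUT=(all ⊤)
  B1:  IN=(all ⊤)  OUT={d:-, e:-; rest ⊤}
  B2:  IN={d:-, e:-; rest ⊤}  OUT={b:+, d:-, e:-; rest ⊤}
  B3:  IN={b:+, d:-, e:-; rest ⊤}  OUT={b:+, c:-, d:-, e:-, f:+; rest ⊤}
  B4:  IN={b:+, c:-, d:-, e:-, f:+; rest ⊤}  OUT={b:+, c:-, d:-, e:-, f:+; rest ⊤}
  B5:  IN={b:+, c:-, d:-, e:-, f:+; rest ⊤}  OUT={b:+, c:-, d:-, e:-, f:+; rest ⊤}
  B6:  IN={b:+, c:-, d:-, e:-, f:+; rest ⊤}  OUT={b:+, c:-, d:-, e:+, f:+; rest ⊤}

Merge at B4: IN[B4] = OUT[B3] = {a: ⊤, b: +, c: -, d: -, e: -, f: +}
Applying B4's transfer function to that IN value gives OUT[B4] (row B4 above).

Answer: {a: ⊤, b: +, c: -, d: -, e: -, f: +}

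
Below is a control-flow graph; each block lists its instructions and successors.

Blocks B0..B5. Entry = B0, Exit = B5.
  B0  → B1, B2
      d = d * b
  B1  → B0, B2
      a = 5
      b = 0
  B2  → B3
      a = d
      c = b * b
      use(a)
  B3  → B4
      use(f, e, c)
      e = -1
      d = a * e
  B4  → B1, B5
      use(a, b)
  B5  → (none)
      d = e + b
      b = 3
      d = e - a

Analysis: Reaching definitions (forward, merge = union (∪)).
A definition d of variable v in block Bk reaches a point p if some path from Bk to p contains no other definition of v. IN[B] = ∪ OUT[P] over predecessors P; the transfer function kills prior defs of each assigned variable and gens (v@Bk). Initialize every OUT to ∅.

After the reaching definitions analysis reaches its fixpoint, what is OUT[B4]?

Per-block solution:
  B0:   IN={a@B1, b@B1, c@B2, d@B0, d@B3, e@B3}   OUT={a@B1, b@B1, c@B2, d@B0, e@B3}
  B1:   IN={a@B1, a@B2, b@B1, c@B2, d@B0, d@B3, e@B3}   OUT={a@B1, b@B1, c@B2, d@B0, d@B3, e@B3}
  B2:   IN={a@B1, b@B1, c@B2, d@B0, d@B3, e@B3}   OUT={a@B2, b@B1, c@B2, d@B0, d@B3, e@B3}
  B3:   IN={a@B2, b@B1, c@B2, d@B0, d@B3, e@B3}   OUT={a@B2, b@B1, c@B2, d@B3, e@B3}
  B4:   IN={a@B2, b@B1, c@B2, d@B3, e@B3}   OUT={a@B2, b@B1, c@B2, d@B3, e@B3}
  B5:   IN={a@B2, b@B1, c@B2, d@B3, e@B3}   OUT={a@B2, b@B5, c@B2, d@B5, e@B3}

Merge at B4: IN[B4] = OUT[B3] = {a@B2, b@B1, c@B2, d@B3, e@B3}
Applying B4's transfer function to that IN value gives OUT[B4] (row B4 above).

Answer: {a@B2, b@B1, c@B2, d@B3, e@B3}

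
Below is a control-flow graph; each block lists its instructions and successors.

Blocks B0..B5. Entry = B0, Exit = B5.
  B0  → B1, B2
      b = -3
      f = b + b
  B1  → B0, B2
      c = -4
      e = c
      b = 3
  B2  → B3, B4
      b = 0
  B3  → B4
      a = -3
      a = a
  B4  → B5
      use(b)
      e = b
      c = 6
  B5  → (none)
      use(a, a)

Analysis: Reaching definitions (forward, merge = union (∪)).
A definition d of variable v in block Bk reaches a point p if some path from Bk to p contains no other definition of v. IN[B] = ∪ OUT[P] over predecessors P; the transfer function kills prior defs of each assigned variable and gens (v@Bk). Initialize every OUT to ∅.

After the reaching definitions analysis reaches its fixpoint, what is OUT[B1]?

Answer: {b@B1, c@B1, e@B1, f@B0}

Derivation:
Converged values:
  B0: | IN={b@B1, c@B1, e@B1, f@B0} | OUT={b@B0, c@B1, e@B1, f@B0}
  B1: | IN={b@B0, c@B1, e@B1, f@B0} | OUT={b@B1, c@B1, e@B1, f@B0}
  B2: | IN={b@B0, b@B1, c@B1, e@B1, f@B0} | OUT={b@B2, c@B1, e@B1, f@B0}
  B3: | IN={b@B2, c@B1, e@B1, f@B0} | OUT={a@B3, b@B2, c@B1, e@B1, f@B0}
  B4: | IN={a@B3, b@B2, c@B1, e@B1, f@B0} | OUT={a@B3, b@B2, c@B4, e@B4, f@B0}
  B5: | IN={a@B3, b@B2, c@B4, e@B4, f@B0} | OUT={a@B3, b@B2, c@B4, e@B4, f@B0}

Merge at B1: IN[B1] = OUT[B0] = {b@B0, c@B1, e@B1, f@B0}
Applying B1's transfer function to that IN value gives OUT[B1] (row B1 above).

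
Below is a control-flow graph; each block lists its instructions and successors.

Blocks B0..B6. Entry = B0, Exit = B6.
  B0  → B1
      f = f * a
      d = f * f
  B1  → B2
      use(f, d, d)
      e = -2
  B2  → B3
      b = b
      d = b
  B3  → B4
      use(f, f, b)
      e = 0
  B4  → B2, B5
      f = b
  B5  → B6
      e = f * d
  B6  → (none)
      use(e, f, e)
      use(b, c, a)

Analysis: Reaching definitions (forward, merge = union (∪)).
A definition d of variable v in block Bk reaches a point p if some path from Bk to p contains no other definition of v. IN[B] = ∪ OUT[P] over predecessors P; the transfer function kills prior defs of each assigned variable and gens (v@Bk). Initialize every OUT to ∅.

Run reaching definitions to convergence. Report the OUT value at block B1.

Answer: {d@B0, e@B1, f@B0}

Trace:
Per-block solution:
  B0:   IN={}   OUT={d@B0, f@B0}
  B1:   IN={d@B0, f@B0}   OUT={d@B0, e@B1, f@B0}
  B2:   IN={b@B2, d@B0, d@B2, e@B1, e@B3, f@B0, f@B4}   OUT={b@B2, d@B2, e@B1, e@B3, f@B0, f@B4}
  B3:   IN={b@B2, d@B2, e@B1, e@B3, f@B0, f@B4}   OUT={b@B2, d@B2, e@B3, f@B0, f@B4}
  B4:   IN={b@B2, d@B2, e@B3, f@B0, f@B4}   OUT={b@B2, d@B2, e@B3, f@B4}
  B5:   IN={b@B2, d@B2, e@B3, f@B4}   OUT={b@B2, d@B2, e@B5, f@B4}
  B6:   IN={b@B2, d@B2, e@B5, f@B4}   OUT={b@B2, d@B2, e@B5, f@B4}

Merge at B1: IN[B1] = OUT[B0] = {d@B0, f@B0}
Applying B1's transfer function to that IN value gives OUT[B1] (row B1 above).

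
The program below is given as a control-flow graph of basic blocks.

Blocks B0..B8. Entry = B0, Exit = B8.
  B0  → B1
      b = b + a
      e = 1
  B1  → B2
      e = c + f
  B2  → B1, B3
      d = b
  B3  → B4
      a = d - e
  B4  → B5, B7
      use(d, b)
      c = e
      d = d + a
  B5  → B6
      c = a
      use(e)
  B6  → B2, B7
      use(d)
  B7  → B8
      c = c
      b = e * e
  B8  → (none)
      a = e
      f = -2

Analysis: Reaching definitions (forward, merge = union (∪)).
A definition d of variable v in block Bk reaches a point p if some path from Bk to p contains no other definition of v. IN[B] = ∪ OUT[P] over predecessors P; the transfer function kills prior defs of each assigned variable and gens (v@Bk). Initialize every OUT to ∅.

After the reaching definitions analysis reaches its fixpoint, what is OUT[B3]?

Answer: {a@B3, b@B0, c@B5, d@B2, e@B1}

Derivation:
Converged values:
  B0: | IN={} | OUT={b@B0, e@B0}
  B1: | IN={a@B3, b@B0, c@B5, d@B2, e@B0, e@B1} | OUT={a@B3, b@B0, c@B5, d@B2, e@B1}
  B2: | IN={a@B3, b@B0, c@B5, d@B2, d@B4, e@B1} | OUT={a@B3, b@B0, c@B5, d@B2, e@B1}
  B3: | IN={a@B3, b@B0, c@B5, d@B2, e@B1} | OUT={a@B3, b@B0, c@B5, d@B2, e@B1}
  B4: | IN={a@B3, b@B0, c@B5, d@B2, e@B1} | OUT={a@B3, b@B0, c@B4, d@B4, e@B1}
  B5: | IN={a@B3, b@B0, c@B4, d@B4, e@B1} | OUT={a@B3, b@B0, c@B5, d@B4, e@B1}
  B6: | IN={a@B3, b@B0, c@B5, d@B4, e@B1} | OUT={a@B3, b@B0, c@B5, d@B4, e@B1}
  B7: | IN={a@B3, b@B0, c@B4, c@B5, d@B4, e@B1} | OUT={a@B3, b@B7, c@B7, d@B4, e@B1}
  B8: | IN={a@B3, b@B7, c@B7, d@B4, e@B1} | OUT={a@B8, b@B7, c@B7, d@B4, e@B1, f@B8}

Merge at B3: IN[B3] = OUT[B2] = {a@B3, b@B0, c@B5, d@B2, e@B1}
Applying B3's transfer function to that IN value gives OUT[B3] (row B3 above).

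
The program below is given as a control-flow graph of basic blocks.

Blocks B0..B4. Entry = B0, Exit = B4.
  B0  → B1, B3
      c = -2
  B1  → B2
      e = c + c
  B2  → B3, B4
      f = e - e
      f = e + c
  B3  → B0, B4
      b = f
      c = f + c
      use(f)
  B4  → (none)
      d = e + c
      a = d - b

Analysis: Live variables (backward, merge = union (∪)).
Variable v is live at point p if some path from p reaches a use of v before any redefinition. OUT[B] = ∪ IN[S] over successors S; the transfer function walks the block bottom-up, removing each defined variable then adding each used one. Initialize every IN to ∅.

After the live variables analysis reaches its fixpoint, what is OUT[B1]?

Answer: {b, c, e}

Trace:
Fixpoint table:
  B0: | IN={b, e, f} | OUT={b, c, e, f}
  B1: | IN={b, c} | OUT={b, c, e}
  B2: | IN={b, c, e} | OUT={b, c, e, f}
  B3: | IN={c, e, f} | OUT={b, c, e, f}
  B4: | IN={b, c, e} | OUT={}

Merge at B1: OUT[B1] = IN[B2] = {b, c, e}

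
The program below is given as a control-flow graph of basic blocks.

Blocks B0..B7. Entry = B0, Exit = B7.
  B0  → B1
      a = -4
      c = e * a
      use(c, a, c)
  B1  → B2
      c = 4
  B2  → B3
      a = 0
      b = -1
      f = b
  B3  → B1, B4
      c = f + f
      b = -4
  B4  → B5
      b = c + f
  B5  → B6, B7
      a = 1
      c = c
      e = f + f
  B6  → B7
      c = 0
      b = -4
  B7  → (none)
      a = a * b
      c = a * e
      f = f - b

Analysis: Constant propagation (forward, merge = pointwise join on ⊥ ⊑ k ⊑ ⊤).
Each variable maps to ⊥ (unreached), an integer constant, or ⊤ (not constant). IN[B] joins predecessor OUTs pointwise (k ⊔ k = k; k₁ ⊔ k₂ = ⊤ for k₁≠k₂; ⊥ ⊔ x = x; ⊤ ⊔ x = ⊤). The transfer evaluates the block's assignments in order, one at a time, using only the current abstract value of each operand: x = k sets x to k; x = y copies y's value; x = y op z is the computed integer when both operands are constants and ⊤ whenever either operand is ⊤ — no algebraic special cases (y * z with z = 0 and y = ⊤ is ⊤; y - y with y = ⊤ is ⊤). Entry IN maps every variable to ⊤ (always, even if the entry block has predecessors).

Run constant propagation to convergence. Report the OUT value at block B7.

Answer: {a: ⊤, b: ⊤, c: ⊤, d: ⊤, e: -2, f: ⊤}

Working:
Per-block solution:
  B0:   IN=(all ⊤)   OUT={a:-4; rest ⊤}
  B1:   IN=(all ⊤)   OUT={c:4; rest ⊤}
  B2:   IN={c:4; rest ⊤}   OUT={a:0, b:-1, c:4, f:-1; rest ⊤}
  B3:   IN={a:0, b:-1, c:4, f:-1; rest ⊤}   OUT={a:0, b:-4, c:-2, f:-1; rest ⊤}
  B4:   IN={a:0, b:-4, c:-2, f:-1; rest ⊤}   OUT={a:0, b:-3, c:-2, f:-1; rest ⊤}
  B5:   IN={a:0, b:-3, c:-2, f:-1; rest ⊤}   OUT={a:1, b:-3, c:-2, e:-2, f:-1; rest ⊤}
  B6:   IN={a:1, b:-3, c:-2, e:-2, f:-1; rest ⊤}   OUT={a:1, b:-4, c:0, e:-2, f:-1; rest ⊤}
  B7:   IN={a:1, e:-2, f:-1; rest ⊤}   OUT={e:-2; rest ⊤}

Merge at B7: IN[B7] = OUT[B5] ⊔ OUT[B6] = {a: 1, b: ⊤, c: ⊤, d: ⊤, e: -2, f: -1}
Applying B7's transfer function to that IN value gives OUT[B7] (row B7 above).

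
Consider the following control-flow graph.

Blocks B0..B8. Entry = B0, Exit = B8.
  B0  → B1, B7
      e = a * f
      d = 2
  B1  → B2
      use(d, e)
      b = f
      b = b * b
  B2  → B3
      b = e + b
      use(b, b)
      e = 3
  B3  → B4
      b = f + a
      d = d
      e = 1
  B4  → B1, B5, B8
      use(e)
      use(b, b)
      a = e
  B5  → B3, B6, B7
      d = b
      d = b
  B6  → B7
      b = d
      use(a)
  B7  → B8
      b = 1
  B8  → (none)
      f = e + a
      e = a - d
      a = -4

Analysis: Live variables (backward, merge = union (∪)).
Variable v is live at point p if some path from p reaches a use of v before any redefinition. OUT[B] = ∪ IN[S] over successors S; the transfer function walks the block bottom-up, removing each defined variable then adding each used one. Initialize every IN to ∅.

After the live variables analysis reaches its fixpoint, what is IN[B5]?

Answer: {a, b, e, f}

Derivation:
Per-block solution:
  B0: | IN={a, f} | OUT={a, d, e, f}
  B1: | IN={a, d, e, f} | OUT={a, b, d, e, f}
  B2: | IN={a, b, d, e, f} | OUT={a, d, f}
  B3: | IN={a, d, f} | OUT={b, d, e, f}
  B4: | IN={b, d, e, f} | OUT={a, b, d, e, f}
  B5: | IN={a, b, e, f} | OUT={a, d, e, f}
  B6: | IN={a, d, e} | OUT={a, d, e}
  B7: | IN={a, d, e} | OUT={a, d, e}
  B8: | IN={a, d, e} | OUT={}

Merge at B5: OUT[B5] = IN[B3] ⊔ IN[B6] ⊔ IN[B7] = {a, d, e, f}
Applying B5's transfer function to that OUT value gives IN[B5] (row B5 above).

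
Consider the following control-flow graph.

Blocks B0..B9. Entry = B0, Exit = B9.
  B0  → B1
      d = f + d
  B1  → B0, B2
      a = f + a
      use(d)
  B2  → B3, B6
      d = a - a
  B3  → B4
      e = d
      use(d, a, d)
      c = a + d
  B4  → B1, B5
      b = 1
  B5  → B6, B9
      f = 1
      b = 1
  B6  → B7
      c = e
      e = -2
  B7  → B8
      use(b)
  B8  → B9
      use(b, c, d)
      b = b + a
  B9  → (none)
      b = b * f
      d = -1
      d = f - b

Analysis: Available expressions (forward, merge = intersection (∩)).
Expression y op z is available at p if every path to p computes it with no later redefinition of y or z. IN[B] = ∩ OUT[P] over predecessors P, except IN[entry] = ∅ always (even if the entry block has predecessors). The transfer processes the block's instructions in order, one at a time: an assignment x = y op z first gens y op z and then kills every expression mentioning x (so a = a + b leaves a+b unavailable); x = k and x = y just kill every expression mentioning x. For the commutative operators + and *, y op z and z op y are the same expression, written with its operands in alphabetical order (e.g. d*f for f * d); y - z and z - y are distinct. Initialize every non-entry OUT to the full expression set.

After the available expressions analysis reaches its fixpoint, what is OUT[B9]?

Converged values:
  B0: | IN={} | OUT={}
  B1: | IN={} | OUT={}
  B2: | IN={} | OUT={a-a}
  B3: | IN={a-a} | OUT={a+d, a-a}
  B4: | IN={a+d, a-a} | OUT={a+d, a-a}
  B5: | IN={a+d, a-a} | OUT={a+d, a-a}
  B6: | IN={a-a} | OUT={a-a}
  B7: | IN={a-a} | OUT={a-a}
  B8: | IN={a-a} | OUT={a-a}
  B9: | IN={a-a} | OUT={a-a, f-b}

Merge at B9: IN[B9] = OUT[B5] ∩ OUT[B8] = {a-a}
Applying B9's transfer function to that IN value gives OUT[B9] (row B9 above).

Answer: {a-a, f-b}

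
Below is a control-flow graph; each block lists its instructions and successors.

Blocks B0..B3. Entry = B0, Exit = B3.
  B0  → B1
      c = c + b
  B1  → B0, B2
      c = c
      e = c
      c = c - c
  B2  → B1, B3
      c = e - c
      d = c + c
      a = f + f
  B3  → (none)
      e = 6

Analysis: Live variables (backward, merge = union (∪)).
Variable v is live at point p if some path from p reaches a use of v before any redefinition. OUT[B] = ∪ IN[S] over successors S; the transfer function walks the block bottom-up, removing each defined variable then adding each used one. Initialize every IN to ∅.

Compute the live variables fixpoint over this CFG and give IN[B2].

Per-block solution:
  B0: | IN={b, c, f} | OUT={b, c, f}
  B1: | IN={b, c, f} | OUT={b, c, e, f}
  B2: | IN={b, c, e, f} | OUT={b, c, f}
  B3: | IN={} | OUT={}

Merge at B2: OUT[B2] = IN[B1] ⊔ IN[B3] = {b, c, f}
Applying B2's transfer function to that OUT value gives IN[B2] (row B2 above).

Answer: {b, c, e, f}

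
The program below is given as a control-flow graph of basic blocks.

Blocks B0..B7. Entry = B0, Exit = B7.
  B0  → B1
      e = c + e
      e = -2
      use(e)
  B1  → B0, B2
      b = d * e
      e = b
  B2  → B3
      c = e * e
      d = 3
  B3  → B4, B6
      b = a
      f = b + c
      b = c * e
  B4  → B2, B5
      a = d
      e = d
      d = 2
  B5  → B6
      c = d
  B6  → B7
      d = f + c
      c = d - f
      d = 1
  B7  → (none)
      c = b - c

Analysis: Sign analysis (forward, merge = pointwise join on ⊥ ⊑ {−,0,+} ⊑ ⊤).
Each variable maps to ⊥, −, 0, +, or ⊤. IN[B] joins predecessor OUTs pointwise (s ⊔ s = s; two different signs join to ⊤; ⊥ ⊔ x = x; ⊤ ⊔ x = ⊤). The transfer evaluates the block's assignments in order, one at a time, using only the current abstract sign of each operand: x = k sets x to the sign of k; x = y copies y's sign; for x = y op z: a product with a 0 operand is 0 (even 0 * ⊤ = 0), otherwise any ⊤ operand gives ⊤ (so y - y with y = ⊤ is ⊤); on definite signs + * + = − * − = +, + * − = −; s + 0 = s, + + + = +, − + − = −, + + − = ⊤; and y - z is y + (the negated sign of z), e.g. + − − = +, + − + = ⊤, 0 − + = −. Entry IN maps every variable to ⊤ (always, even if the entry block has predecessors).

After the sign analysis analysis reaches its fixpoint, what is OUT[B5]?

Answer: {a: +, b: ⊤, c: +, d: +, e: +, f: ⊤}

Working:
Fixpoint table:
  B0: | IN=(all ⊤) | OUT={e:-; rest ⊤}
  B1: | IN={e:-; rest ⊤} | OUT=(all ⊤)
  B2: | IN=(all ⊤) | OUT={d:+; rest ⊤}
  B3: | IN={d:+; rest ⊤} | OUT={d:+; rest ⊤}
  B4: | IN={d:+; rest ⊤} | OUT={a:+, d:+, e:+; rest ⊤}
  B5: | IN={a:+, d:+, e:+; rest ⊤} | OUT={a:+, c:+, d:+, e:+; rest ⊤}
  B6: | IN={d:+; rest ⊤} | OUT={d:+; rest ⊤}
  B7: | IN={d:+; rest ⊤} | OUT={d:+; rest ⊤}

Merge at B5: IN[B5] = OUT[B4] = {a: +, b: ⊤, c: ⊤, d: +, e: +, f: ⊤}
Applying B5's transfer function to that IN value gives OUT[B5] (row B5 above).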